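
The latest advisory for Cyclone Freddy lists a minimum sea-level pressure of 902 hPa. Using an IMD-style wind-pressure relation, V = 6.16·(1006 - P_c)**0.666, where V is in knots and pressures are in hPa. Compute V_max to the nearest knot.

ΔP = 1006 − 902 = 104 hPa.
104^0.666 ≈ 22.047.
V ≈ 6.16 × 22.047 ≈ 135.8 kt.

136 kt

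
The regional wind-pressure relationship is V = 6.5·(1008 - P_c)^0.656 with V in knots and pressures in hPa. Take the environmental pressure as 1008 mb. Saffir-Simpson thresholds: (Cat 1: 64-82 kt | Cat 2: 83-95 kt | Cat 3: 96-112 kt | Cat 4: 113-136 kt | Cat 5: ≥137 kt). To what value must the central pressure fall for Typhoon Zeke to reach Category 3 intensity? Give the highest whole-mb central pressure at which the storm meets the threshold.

947 mb

Category 3 begins at V = 96 kt.
Required ΔP = (96/6.5)^(1/0.656) = 14.769^1.524 ≈ 60.61 mb.
P_c ≤ 1008 − 60.61 = 947.39, so the highest integer P_c is 947 mb.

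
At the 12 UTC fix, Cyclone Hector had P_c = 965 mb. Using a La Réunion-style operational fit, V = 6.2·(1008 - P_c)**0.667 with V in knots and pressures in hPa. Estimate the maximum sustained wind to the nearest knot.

ΔP = 1008 − 965 = 43 mb.
43^0.667 ≈ 12.289.
V ≈ 6.2 × 12.289 ≈ 76.2 kt.

76 kt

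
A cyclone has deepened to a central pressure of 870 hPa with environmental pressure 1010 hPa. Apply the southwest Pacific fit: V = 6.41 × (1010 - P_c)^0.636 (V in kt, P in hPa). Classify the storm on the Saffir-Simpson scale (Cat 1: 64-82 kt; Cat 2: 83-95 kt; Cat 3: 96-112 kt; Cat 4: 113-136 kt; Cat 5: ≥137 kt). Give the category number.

ΔP = 1010 − 870 = 140 hPa.
V ≈ 6.41 × 140^0.636 = 6.41 × 23.17 ≈ 149 kt.
149 kt falls in the Category 5 band.

5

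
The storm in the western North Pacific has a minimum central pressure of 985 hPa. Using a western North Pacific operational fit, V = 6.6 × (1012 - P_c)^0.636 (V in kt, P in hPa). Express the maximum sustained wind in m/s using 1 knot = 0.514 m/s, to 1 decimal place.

27.6 m/s

ΔP = 1012 − 985 = 27 hPa.
V ≈ 6.6 × 27^0.636 = 6.6 × 8.135 ≈ 53.690 kt.
53.690 × 0.514 ≈ 27.60 m/s → 27.6 m/s.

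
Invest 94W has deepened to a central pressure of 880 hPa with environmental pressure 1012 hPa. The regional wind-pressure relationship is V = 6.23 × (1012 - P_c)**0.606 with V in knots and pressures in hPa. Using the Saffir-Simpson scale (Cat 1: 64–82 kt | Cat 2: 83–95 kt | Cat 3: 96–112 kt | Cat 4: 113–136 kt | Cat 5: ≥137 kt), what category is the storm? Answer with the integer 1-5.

4

ΔP = 1012 − 880 = 132 hPa.
V ≈ 6.23 × 132^0.606 = 6.23 × 19.28 ≈ 120 kt.
120 kt falls in the Category 4 band.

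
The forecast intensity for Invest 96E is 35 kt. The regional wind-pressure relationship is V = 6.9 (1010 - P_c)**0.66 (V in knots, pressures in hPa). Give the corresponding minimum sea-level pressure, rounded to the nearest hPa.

998 hPa

ΔP = (V / 6.9)^(1/0.66) = (35/6.9)^1.515.
35/6.9 = 5.072; 5.072^1.515 ≈ 11.71 hPa.
P_c = 1010 − 11.71 = 998.29 ≈ 998 hPa.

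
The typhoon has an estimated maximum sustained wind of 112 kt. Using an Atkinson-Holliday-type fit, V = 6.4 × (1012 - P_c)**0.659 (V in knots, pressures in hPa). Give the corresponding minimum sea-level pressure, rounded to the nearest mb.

935 mb

ΔP = (V / 6.4)^(1/0.659) = (112/6.4)^1.517.
112/6.4 = 17.500; 17.500^1.517 ≈ 76.96 mb.
P_c = 1012 − 76.96 = 935.04 ≈ 935 mb.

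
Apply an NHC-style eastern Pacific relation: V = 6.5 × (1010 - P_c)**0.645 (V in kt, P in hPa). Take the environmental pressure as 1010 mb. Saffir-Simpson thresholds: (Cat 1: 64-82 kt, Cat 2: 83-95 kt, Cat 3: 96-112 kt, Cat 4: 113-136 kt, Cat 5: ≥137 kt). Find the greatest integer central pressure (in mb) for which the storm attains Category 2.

958 mb

Category 2 begins at V = 83 kt.
Required ΔP = (83/6.5)^(1/0.645) = 12.769^1.550 ≈ 51.88 mb.
P_c ≤ 1010 − 51.88 = 958.12, so the highest integer P_c is 958 mb.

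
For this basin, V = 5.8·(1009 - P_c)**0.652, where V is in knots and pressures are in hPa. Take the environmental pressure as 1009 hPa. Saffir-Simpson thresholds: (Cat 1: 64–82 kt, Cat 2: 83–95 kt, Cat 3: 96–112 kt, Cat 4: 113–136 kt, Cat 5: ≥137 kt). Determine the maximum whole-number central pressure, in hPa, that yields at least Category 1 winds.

Category 1 begins at V = 64 kt.
Required ΔP = (64/5.8)^(1/0.652) = 11.034^1.534 ≈ 39.75 hPa.
P_c ≤ 1009 − 39.75 = 969.25, so the highest integer P_c is 969 hPa.

969 hPa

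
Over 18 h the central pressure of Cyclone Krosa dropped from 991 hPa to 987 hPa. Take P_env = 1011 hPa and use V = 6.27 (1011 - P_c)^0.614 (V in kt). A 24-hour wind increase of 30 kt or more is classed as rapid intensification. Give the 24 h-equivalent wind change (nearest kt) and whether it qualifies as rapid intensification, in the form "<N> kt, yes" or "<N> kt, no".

6 kt, no

V₁: ΔP = 20, V ≈ 6.27 × 20^0.614 ≈ 39.45 kt.
V₂: ΔP = 24, V ≈ 6.27 × 24^0.614 ≈ 44.13 kt.
ΔV over 18 h = 4.68 kt → 24 h equivalent = 4.68 × 24/18 ≈ 6.24 kt.
6 kt < 30 kt ⇒ not rapid intensification.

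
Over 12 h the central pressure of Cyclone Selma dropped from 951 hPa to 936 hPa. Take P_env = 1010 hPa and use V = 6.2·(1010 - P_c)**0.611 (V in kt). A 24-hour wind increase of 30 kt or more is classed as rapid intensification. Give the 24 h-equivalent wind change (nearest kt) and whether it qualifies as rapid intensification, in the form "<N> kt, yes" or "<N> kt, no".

V₁: ΔP = 59, V ≈ 6.2 × 59^0.611 ≈ 74.88 kt.
V₂: ΔP = 74, V ≈ 6.2 × 74^0.611 ≈ 86.00 kt.
ΔV over 12 h = 11.12 kt → 24 h equivalent = 11.12 × 24/12 ≈ 22.24 kt.
22 kt < 30 kt ⇒ not rapid intensification.

22 kt, no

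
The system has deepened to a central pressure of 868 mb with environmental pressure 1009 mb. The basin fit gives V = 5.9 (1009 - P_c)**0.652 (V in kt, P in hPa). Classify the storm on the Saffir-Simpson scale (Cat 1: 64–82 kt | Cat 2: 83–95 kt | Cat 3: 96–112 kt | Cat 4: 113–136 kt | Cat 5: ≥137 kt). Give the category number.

5

ΔP = 1009 − 868 = 141 mb.
V ≈ 5.9 × 141^0.652 = 5.9 × 25.19 ≈ 149 kt.
149 kt falls in the Category 5 band.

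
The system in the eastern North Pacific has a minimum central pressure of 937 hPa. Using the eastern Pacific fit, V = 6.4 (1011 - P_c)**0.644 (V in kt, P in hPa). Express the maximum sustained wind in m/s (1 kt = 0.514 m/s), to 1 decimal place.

ΔP = 1011 − 937 = 74 hPa.
V ≈ 6.4 × 74^0.644 = 6.4 × 15.988 ≈ 102.321 kt.
102.321 × 0.514 ≈ 52.59 m/s → 52.6 m/s.

52.6 m/s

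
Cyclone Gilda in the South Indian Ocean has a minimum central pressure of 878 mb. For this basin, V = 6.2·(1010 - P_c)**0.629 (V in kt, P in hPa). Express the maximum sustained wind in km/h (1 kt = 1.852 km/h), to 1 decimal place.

ΔP = 1010 − 878 = 132 mb.
V ≈ 6.2 × 132^0.629 = 6.2 × 21.570 ≈ 133.731 kt.
133.731 × 1.852 ≈ 247.67 km/h → 247.7 km/h.

247.7 km/h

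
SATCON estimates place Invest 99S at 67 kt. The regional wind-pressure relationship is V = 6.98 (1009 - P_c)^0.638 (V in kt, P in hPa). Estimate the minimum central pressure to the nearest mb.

974 mb

ΔP = (V / 6.98)^(1/0.638) = (67/6.98)^1.567.
67/6.98 = 9.599; 9.599^1.567 ≈ 34.64 mb.
P_c = 1009 − 34.64 = 974.36 ≈ 974 mb.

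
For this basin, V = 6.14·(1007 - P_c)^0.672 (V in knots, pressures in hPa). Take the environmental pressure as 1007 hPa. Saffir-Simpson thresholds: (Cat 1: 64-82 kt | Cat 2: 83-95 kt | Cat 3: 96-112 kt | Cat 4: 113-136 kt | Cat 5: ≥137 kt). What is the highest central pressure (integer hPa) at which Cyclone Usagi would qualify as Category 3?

947 hPa

Category 3 begins at V = 96 kt.
Required ΔP = (96/6.14)^(1/0.672) = 15.635^1.488 ≈ 59.83 hPa.
P_c ≤ 1007 − 59.83 = 947.17, so the highest integer P_c is 947 hPa.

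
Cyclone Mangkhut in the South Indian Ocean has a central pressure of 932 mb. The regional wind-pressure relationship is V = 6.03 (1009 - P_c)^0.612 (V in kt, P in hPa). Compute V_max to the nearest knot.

86 kt

ΔP = 1009 − 932 = 77 mb.
77^0.612 ≈ 14.274.
V ≈ 6.03 × 14.274 ≈ 86.1 kt.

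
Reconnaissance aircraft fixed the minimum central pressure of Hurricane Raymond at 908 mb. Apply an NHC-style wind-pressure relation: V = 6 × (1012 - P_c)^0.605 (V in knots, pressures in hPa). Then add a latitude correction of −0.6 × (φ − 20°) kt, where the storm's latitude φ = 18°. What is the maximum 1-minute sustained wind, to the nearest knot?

101 kt

ΔP = 1012 − 908 = 104 mb.
104^0.605 ≈ 16.608.
V ≈ 6 × 16.608 ≈ 99.6 kt.
Latitude correction: −0.6 × (18 − 20) = 1.2 kt.
Corrected V ≈ 100.8 kt → 101 kt.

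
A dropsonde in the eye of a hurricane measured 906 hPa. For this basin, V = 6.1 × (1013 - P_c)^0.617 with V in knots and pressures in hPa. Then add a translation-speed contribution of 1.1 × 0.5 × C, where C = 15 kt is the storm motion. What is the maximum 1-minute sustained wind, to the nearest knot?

117 kt

ΔP = 1013 − 906 = 107 hPa.
107^0.617 ≈ 17.870.
V ≈ 6.1 × 17.870 ≈ 109.0 kt.
Translation term: 1.1 × 0.5 × 15 = 8.25 kt.
Corrected V ≈ 117.25 kt → 117 kt.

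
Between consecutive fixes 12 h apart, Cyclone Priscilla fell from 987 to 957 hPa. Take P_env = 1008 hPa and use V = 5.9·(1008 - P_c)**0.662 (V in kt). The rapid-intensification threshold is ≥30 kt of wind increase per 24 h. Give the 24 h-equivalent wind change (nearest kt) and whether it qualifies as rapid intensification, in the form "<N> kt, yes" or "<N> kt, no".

71 kt, yes

V₁: ΔP = 21, V ≈ 5.9 × 21^0.662 ≈ 44.28 kt.
V₂: ΔP = 51, V ≈ 5.9 × 51^0.662 ≈ 79.66 kt.
ΔV over 12 h = 35.38 kt → 24 h equivalent = 35.38 × 24/12 ≈ 70.76 kt.
71 kt ≥ 30 kt ⇒ rapid intensification.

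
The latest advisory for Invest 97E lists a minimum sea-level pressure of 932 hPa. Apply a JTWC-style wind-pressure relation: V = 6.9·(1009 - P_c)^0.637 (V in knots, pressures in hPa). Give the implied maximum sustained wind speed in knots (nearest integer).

ΔP = 1009 − 932 = 77 hPa.
77^0.637 ≈ 15.911.
V ≈ 6.9 × 15.911 ≈ 109.8 kt.

110 kt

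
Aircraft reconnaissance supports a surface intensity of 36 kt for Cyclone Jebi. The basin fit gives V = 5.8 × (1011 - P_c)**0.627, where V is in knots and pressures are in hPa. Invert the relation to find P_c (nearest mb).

ΔP = (V / 5.8)^(1/0.627) = (36/5.8)^1.595.
36/5.8 = 6.207; 6.207^1.595 ≈ 18.39 mb.
P_c = 1011 − 18.39 = 992.61 ≈ 993 mb.

993 mb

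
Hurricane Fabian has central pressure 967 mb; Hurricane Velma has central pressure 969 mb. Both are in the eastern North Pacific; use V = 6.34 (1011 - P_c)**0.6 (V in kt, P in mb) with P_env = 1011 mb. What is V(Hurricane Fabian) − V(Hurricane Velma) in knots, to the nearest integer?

2 kt

Hurricane Fabian: ΔP = 44; V ≈ 6.34 × 44^0.6 ≈ 61.40 kt.
Hurricane Velma: ΔP = 42; V ≈ 6.34 × 42^0.6 ≈ 59.71 kt.
Difference ≈ 61.40 − 59.71 = 1.69 → 2 kt.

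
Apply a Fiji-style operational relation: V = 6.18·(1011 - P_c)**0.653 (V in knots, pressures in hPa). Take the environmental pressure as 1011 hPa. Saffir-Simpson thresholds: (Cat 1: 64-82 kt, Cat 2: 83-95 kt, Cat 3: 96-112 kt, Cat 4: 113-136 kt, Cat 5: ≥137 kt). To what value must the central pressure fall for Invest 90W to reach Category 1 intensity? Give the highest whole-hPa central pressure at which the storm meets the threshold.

Category 1 begins at V = 64 kt.
Required ΔP = (64/6.18)^(1/0.653) = 10.356^1.531 ≈ 35.86 hPa.
P_c ≤ 1011 − 35.86 = 975.14, so the highest integer P_c is 975 hPa.

975 hPa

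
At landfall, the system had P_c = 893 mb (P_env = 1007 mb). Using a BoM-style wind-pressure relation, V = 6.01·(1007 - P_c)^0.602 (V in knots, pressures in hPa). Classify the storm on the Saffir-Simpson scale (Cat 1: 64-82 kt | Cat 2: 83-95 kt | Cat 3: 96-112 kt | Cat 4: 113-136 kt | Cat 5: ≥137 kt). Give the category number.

ΔP = 1007 − 893 = 114 mb.
V ≈ 6.01 × 114^0.602 = 6.01 × 17.31 ≈ 104 kt.
104 kt falls in the Category 3 band.

3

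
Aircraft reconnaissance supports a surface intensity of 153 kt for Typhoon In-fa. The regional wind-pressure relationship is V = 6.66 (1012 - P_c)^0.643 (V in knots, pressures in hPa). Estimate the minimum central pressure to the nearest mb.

881 mb

ΔP = (V / 6.66)^(1/0.643) = (153/6.66)^1.555.
153/6.66 = 22.973; 22.973^1.555 ≈ 130.91 mb.
P_c = 1012 − 130.91 = 881.09 ≈ 881 mb.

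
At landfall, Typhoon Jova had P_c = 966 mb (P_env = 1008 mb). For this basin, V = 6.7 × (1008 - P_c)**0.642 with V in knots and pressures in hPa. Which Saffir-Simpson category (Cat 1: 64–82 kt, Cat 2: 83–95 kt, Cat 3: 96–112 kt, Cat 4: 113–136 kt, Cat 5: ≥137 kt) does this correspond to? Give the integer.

ΔP = 1008 − 966 = 42 mb.
V ≈ 6.7 × 42^0.642 = 6.7 × 11.02 ≈ 74 kt.
74 kt falls in the Category 1 band.

1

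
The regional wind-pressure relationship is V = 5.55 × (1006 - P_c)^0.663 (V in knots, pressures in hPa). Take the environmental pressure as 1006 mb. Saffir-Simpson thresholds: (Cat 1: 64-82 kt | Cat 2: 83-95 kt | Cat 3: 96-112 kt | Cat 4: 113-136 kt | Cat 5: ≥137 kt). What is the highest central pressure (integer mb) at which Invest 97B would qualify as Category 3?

932 mb

Category 3 begins at V = 96 kt.
Required ΔP = (96/5.55)^(1/0.663) = 17.297^1.508 ≈ 73.66 mb.
P_c ≤ 1006 − 73.66 = 932.34, so the highest integer P_c is 932 mb.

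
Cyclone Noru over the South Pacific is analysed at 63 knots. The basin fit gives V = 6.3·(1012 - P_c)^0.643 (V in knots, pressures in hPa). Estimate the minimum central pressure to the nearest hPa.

976 hPa

ΔP = (V / 6.3)^(1/0.643) = (63/6.3)^1.555.
63/6.3 = 10.000; 10.000^1.555 ≈ 35.91 hPa.
P_c = 1012 − 35.91 = 976.09 ≈ 976 hPa.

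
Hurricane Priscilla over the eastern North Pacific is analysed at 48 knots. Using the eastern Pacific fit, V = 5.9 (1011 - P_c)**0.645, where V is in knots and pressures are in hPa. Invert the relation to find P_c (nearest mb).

985 mb

ΔP = (V / 5.9)^(1/0.645) = (48/5.9)^1.550.
48/5.9 = 8.136; 8.136^1.550 ≈ 25.79 mb.
P_c = 1011 − 25.79 = 985.21 ≈ 985 mb.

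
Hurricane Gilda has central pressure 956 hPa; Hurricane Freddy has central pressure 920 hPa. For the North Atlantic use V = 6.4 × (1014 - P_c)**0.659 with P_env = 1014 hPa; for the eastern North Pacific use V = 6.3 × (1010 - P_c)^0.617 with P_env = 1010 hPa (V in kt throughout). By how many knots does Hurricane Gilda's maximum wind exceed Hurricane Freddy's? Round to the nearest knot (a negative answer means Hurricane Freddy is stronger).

-8 kt

Hurricane Gilda: ΔP = 58; V ≈ 6.4 × 58^0.659 ≈ 92.96 kt.
Hurricane Freddy: ΔP = 90; V ≈ 6.3 × 90^0.617 ≈ 101.18 kt.
Difference ≈ 92.96 − 101.18 = -8.22 → -8 kt.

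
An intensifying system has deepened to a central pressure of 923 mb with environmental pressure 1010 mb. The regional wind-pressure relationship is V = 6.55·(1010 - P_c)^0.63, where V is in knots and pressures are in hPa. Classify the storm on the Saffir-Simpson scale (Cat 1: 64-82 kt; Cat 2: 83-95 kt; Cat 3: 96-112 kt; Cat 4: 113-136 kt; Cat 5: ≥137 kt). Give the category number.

3

ΔP = 1010 − 923 = 87 mb.
V ≈ 6.55 × 87^0.63 = 6.55 × 16.67 ≈ 109 kt.
109 kt falls in the Category 3 band.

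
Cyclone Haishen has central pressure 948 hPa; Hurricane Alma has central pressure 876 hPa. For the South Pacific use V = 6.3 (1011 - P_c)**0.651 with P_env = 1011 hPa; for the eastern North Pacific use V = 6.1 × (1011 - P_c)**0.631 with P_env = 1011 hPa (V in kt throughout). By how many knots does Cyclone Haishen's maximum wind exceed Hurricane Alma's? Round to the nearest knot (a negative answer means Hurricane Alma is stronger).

Cyclone Haishen: ΔP = 63; V ≈ 6.3 × 63^0.651 ≈ 93.48 kt.
Hurricane Alma: ΔP = 135; V ≈ 6.1 × 135^0.631 ≈ 134.76 kt.
Difference ≈ 93.48 − 134.76 = -41.28 → -41 kt.

-41 kt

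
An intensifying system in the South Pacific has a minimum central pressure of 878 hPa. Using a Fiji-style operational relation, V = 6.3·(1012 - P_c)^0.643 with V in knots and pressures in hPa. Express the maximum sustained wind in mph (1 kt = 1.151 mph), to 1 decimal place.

ΔP = 1012 − 878 = 134 hPa.
V ≈ 6.3 × 134^0.643 = 6.3 × 23.320 ≈ 146.916 kt.
146.916 × 1.151 ≈ 169.10 mph → 169.1 mph.

169.1 mph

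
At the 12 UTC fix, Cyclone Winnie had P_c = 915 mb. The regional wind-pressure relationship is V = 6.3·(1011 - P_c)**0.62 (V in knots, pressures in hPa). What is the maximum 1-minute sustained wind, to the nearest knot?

ΔP = 1011 − 915 = 96 mb.
96^0.62 ≈ 16.944.
V ≈ 6.3 × 16.944 ≈ 106.7 kt.

107 kt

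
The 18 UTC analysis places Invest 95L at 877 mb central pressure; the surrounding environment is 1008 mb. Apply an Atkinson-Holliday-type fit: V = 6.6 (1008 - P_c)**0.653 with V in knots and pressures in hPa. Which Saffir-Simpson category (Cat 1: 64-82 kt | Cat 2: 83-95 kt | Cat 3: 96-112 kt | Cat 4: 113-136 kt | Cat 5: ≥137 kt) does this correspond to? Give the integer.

5

ΔP = 1008 − 877 = 131 mb.
V ≈ 6.6 × 131^0.653 = 6.6 × 24.13 ≈ 159 kt.
159 kt falls in the Category 5 band.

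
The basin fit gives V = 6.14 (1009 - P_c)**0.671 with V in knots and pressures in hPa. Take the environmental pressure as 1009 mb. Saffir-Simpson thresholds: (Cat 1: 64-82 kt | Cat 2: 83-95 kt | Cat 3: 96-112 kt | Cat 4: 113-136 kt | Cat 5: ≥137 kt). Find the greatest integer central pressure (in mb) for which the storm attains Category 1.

976 mb

Category 1 begins at V = 64 kt.
Required ΔP = (64/6.14)^(1/0.671) = 10.423^1.490 ≈ 32.90 mb.
P_c ≤ 1009 − 32.90 = 976.10, so the highest integer P_c is 976 mb.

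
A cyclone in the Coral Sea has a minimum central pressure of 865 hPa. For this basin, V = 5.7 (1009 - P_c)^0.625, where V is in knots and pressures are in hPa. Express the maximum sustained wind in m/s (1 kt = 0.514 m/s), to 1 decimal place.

65.4 m/s

ΔP = 1009 − 865 = 144 hPa.
V ≈ 5.7 × 144^0.625 = 5.7 × 22.335 ≈ 127.307 kt.
127.307 × 0.514 ≈ 65.44 m/s → 65.4 m/s.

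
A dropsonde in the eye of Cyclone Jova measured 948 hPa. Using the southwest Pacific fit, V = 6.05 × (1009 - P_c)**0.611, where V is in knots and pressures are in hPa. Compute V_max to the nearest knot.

75 kt

ΔP = 1009 − 948 = 61 hPa.
61^0.611 ≈ 12.326.
V ≈ 6.05 × 12.326 ≈ 74.6 kt.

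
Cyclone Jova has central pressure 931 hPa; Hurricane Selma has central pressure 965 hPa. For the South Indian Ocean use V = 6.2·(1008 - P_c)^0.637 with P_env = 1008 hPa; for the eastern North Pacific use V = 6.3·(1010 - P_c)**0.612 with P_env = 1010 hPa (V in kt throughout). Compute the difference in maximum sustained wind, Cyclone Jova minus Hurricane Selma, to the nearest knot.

34 kt

Cyclone Jova: ΔP = 77; V ≈ 6.2 × 77^0.637 ≈ 98.65 kt.
Hurricane Selma: ΔP = 45; V ≈ 6.3 × 45^0.612 ≈ 64.73 kt.
Difference ≈ 98.65 − 64.73 = 33.92 → 34 kt.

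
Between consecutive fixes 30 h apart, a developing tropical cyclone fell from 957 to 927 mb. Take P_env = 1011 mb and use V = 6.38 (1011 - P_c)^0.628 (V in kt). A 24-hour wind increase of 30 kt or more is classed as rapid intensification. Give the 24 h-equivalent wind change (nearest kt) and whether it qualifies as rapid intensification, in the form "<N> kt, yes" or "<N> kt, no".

20 kt, no

V₁: ΔP = 54, V ≈ 6.38 × 54^0.628 ≈ 78.12 kt.
V₂: ΔP = 84, V ≈ 6.38 × 84^0.628 ≈ 103.10 kt.
ΔV over 30 h = 24.98 kt → 24 h equivalent = 24.98 × 24/30 ≈ 19.98 kt.
20 kt < 30 kt ⇒ not rapid intensification.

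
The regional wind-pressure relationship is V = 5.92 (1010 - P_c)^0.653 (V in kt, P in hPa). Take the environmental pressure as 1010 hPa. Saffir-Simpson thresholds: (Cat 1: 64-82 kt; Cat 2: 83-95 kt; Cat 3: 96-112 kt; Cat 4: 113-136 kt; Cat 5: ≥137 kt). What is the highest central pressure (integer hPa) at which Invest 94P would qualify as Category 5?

887 hPa

Category 5 begins at V = 137 kt.
Required ΔP = (137/5.92)^(1/0.653) = 23.142^1.531 ≈ 122.87 hPa.
P_c ≤ 1010 − 122.87 = 887.13, so the highest integer P_c is 887 hPa.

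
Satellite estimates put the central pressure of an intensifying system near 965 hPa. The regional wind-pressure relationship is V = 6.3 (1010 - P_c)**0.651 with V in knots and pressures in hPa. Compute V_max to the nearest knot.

75 kt

ΔP = 1010 − 965 = 45 hPa.
45^0.651 ≈ 11.919.
V ≈ 6.3 × 11.919 ≈ 75.1 kt.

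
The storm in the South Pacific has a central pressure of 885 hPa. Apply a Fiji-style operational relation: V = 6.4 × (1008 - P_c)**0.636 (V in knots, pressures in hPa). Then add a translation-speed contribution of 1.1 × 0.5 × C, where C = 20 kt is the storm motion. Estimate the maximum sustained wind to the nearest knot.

148 kt

ΔP = 1008 − 885 = 123 hPa.
123^0.636 ≈ 21.339.
V ≈ 6.4 × 21.339 ≈ 136.6 kt.
Translation term: 1.1 × 0.5 × 20 = 11 kt.
Corrected V ≈ 147.6 kt → 148 kt.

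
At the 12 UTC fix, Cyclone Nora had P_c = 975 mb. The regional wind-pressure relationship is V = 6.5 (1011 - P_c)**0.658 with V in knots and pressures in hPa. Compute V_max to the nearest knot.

69 kt

ΔP = 1011 − 975 = 36 mb.
36^0.658 ≈ 10.569.
V ≈ 6.5 × 10.569 ≈ 68.7 kt.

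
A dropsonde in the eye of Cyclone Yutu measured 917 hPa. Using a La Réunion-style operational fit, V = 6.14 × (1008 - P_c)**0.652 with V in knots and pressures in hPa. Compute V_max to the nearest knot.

ΔP = 1008 − 917 = 91 hPa.
91^0.652 ≈ 18.936.
V ≈ 6.14 × 18.936 ≈ 116.3 kt.

116 kt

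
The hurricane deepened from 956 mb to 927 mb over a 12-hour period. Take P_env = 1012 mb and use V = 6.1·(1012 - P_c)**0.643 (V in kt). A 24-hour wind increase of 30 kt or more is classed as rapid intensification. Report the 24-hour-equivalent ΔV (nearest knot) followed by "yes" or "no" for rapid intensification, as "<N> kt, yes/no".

V₁: ΔP = 56, V ≈ 6.1 × 56^0.643 ≈ 81.17 kt.
V₂: ΔP = 85, V ≈ 6.1 × 85^0.643 ≈ 106.16 kt.
ΔV over 12 h = 24.99 kt → 24 h equivalent = 24.99 × 24/12 ≈ 49.98 kt.
50 kt ≥ 30 kt ⇒ rapid intensification.

50 kt, yes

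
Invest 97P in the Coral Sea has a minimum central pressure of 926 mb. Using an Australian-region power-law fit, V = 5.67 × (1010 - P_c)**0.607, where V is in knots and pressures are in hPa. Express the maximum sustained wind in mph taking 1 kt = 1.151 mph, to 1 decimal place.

96.1 mph

ΔP = 1010 − 926 = 84 mb.
V ≈ 5.67 × 84^0.607 = 5.67 × 14.724 ≈ 83.487 kt.
83.487 × 1.151 ≈ 96.09 mph → 96.1 mph.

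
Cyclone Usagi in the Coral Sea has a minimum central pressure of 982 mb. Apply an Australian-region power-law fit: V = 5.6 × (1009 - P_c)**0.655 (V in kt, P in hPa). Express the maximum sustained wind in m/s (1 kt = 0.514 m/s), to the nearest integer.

ΔP = 1009 − 982 = 27 mb.
V ≈ 5.6 × 27^0.655 = 5.6 × 8.661 ≈ 48.499 kt.
48.499 × 0.514 ≈ 24.93 m/s → 25 m/s.

25 m/s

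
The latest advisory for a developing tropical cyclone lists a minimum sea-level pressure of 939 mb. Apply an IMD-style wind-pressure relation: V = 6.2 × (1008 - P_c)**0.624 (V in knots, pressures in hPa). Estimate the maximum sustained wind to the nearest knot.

87 kt

ΔP = 1008 − 939 = 69 mb.
69^0.624 ≈ 14.042.
V ≈ 6.2 × 14.042 ≈ 87.1 kt.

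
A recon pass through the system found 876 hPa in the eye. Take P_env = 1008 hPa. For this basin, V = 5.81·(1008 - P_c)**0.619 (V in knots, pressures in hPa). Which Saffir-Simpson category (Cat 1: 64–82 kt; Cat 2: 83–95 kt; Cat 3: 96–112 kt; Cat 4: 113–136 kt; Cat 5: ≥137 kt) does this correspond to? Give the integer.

4

ΔP = 1008 − 876 = 132 hPa.
V ≈ 5.81 × 132^0.619 = 5.81 × 20.54 ≈ 119 kt.
119 kt falls in the Category 4 band.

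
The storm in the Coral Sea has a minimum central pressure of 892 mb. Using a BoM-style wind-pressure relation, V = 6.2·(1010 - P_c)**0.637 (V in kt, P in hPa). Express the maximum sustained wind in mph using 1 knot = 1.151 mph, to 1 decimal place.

149.0 mph

ΔP = 1010 − 892 = 118 mb.
V ≈ 6.2 × 118^0.637 = 6.2 × 20.883 ≈ 129.473 kt.
129.473 × 1.151 ≈ 149.02 mph → 149.0 mph.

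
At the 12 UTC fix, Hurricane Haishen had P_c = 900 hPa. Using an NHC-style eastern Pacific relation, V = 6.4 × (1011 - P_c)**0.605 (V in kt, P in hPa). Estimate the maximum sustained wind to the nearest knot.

ΔP = 1011 − 900 = 111 hPa.
111^0.605 ≈ 17.275.
V ≈ 6.4 × 17.275 ≈ 110.6 kt.

111 kt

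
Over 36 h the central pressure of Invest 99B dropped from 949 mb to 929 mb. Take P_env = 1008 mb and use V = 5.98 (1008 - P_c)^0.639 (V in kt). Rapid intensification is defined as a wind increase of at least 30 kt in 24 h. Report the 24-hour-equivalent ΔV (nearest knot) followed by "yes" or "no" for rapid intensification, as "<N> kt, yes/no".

11 kt, no

V₁: ΔP = 59, V ≈ 5.98 × 59^0.639 ≈ 80.96 kt.
V₂: ΔP = 79, V ≈ 5.98 × 79^0.639 ≈ 97.56 kt.
ΔV over 36 h = 16.60 kt → 24 h equivalent = 16.60 × 24/36 ≈ 11.07 kt.
11 kt < 30 kt ⇒ not rapid intensification.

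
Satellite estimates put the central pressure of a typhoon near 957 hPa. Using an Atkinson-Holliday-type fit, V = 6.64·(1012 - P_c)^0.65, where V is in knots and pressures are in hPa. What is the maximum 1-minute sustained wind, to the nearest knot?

90 kt

ΔP = 1012 − 957 = 55 hPa.
55^0.65 ≈ 13.528.
V ≈ 6.64 × 13.528 ≈ 89.8 kt.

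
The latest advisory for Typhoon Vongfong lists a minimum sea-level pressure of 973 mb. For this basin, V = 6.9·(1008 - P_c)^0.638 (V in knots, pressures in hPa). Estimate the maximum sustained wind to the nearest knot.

ΔP = 1008 − 973 = 35 mb.
35^0.638 ≈ 9.663.
V ≈ 6.9 × 9.663 ≈ 66.7 kt.

67 kt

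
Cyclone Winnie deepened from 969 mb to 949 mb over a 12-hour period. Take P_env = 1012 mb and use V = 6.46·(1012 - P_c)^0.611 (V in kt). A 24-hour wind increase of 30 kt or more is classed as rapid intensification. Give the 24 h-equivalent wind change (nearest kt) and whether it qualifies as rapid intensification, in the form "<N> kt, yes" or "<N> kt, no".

34 kt, yes

V₁: ΔP = 43, V ≈ 6.46 × 43^0.611 ≈ 64.31 kt.
V₂: ΔP = 63, V ≈ 6.46 × 63^0.611 ≈ 81.21 kt.
ΔV over 12 h = 16.90 kt → 24 h equivalent = 16.90 × 24/12 ≈ 33.80 kt.
34 kt ≥ 30 kt ⇒ rapid intensification.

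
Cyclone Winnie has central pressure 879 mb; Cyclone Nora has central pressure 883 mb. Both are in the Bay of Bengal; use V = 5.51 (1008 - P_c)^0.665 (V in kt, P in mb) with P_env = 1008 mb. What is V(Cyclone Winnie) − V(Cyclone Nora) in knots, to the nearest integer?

3 kt

Cyclone Winnie: ΔP = 129; V ≈ 5.51 × 129^0.665 ≈ 139.54 kt.
Cyclone Nora: ΔP = 125; V ≈ 5.51 × 125^0.665 ≈ 136.65 kt.
Difference ≈ 139.54 − 136.65 = 2.89 → 3 kt.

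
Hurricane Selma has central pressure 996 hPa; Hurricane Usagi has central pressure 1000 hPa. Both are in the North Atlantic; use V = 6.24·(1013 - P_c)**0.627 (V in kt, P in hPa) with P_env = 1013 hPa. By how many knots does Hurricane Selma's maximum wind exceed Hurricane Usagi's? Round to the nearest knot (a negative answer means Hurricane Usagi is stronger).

Hurricane Selma: ΔP = 17; V ≈ 6.24 × 17^0.627 ≈ 36.87 kt.
Hurricane Usagi: ΔP = 13; V ≈ 6.24 × 13^0.627 ≈ 31.16 kt.
Difference ≈ 36.87 − 31.16 = 5.71 → 6 kt.

6 kt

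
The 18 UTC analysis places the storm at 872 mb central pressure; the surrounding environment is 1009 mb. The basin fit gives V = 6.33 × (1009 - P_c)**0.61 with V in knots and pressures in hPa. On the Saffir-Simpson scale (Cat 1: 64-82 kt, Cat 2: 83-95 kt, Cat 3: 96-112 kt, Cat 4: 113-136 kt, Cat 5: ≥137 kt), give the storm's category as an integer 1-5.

4

ΔP = 1009 − 872 = 137 mb.
V ≈ 6.33 × 137^0.61 = 6.33 × 20.11 ≈ 127 kt.
127 kt falls in the Category 4 band.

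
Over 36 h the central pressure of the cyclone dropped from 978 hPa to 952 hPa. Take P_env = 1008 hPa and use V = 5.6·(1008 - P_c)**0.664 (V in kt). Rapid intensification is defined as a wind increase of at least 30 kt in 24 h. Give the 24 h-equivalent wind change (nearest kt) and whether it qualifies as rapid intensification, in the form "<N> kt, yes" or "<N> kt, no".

18 kt, no

V₁: ΔP = 30, V ≈ 5.6 × 30^0.664 ≈ 53.58 kt.
V₂: ΔP = 56, V ≈ 5.6 × 56^0.664 ≈ 81.09 kt.
ΔV over 36 h = 27.51 kt → 24 h equivalent = 27.51 × 24/36 ≈ 18.34 kt.
18 kt < 30 kt ⇒ not rapid intensification.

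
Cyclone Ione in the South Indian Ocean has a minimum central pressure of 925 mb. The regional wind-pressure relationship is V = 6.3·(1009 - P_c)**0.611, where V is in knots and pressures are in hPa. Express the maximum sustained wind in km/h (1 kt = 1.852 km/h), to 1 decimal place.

174.9 km/h

ΔP = 1009 − 925 = 84 mb.
V ≈ 6.3 × 84^0.611 = 6.3 × 14.988 ≈ 94.422 kt.
94.422 × 1.852 ≈ 174.87 km/h → 174.9 km/h.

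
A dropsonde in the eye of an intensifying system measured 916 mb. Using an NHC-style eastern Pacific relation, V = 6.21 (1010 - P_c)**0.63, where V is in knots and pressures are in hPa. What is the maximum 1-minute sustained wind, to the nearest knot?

ΔP = 1010 − 916 = 94 mb.
94^0.63 ≈ 17.501.
V ≈ 6.21 × 17.501 ≈ 108.7 kt.

109 kt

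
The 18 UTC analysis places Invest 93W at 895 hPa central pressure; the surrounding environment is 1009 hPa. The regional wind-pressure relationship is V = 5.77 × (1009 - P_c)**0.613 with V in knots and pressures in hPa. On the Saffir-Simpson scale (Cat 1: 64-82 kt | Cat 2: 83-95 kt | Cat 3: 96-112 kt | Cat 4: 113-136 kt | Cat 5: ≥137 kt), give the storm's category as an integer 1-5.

3

ΔP = 1009 − 895 = 114 hPa.
V ≈ 5.77 × 114^0.613 = 5.77 × 18.23 ≈ 105 kt.
105 kt falls in the Category 3 band.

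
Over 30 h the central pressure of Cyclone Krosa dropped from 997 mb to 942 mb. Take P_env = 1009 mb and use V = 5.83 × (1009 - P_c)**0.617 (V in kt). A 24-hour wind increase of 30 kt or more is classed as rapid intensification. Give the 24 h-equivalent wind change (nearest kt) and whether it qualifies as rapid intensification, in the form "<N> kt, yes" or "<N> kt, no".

V₁: ΔP = 12, V ≈ 5.83 × 12^0.617 ≈ 27.01 kt.
V₂: ΔP = 67, V ≈ 5.83 × 67^0.617 ≈ 78.05 kt.
ΔV over 30 h = 51.04 kt → 24 h equivalent = 51.04 × 24/30 ≈ 40.83 kt.
41 kt ≥ 30 kt ⇒ rapid intensification.

41 kt, yes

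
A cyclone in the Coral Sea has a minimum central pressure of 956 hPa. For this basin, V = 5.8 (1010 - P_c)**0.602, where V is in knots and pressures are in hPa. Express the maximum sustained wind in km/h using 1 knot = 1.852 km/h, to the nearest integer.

ΔP = 1010 − 956 = 54 hPa.
V ≈ 5.8 × 54^0.602 = 5.8 × 11.038 ≈ 64.022 kt.
64.022 × 1.852 ≈ 118.57 km/h → 119 km/h.

119 km/h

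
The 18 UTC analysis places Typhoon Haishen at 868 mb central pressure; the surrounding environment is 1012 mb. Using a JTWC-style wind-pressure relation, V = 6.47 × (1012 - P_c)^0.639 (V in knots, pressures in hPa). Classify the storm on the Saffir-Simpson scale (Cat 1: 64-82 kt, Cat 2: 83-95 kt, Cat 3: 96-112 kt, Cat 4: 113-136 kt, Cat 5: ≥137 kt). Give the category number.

5

ΔP = 1012 − 868 = 144 mb.
V ≈ 6.47 × 144^0.639 = 6.47 × 23.94 ≈ 155 kt.
155 kt falls in the Category 5 band.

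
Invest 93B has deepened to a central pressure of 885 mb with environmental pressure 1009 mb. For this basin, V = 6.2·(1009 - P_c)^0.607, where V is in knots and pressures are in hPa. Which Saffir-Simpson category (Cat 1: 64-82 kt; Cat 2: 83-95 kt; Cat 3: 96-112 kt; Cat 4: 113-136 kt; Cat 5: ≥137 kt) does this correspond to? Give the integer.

ΔP = 1009 − 885 = 124 mb.
V ≈ 6.2 × 124^0.607 = 6.2 × 18.65 ≈ 116 kt.
116 kt falls in the Category 4 band.

4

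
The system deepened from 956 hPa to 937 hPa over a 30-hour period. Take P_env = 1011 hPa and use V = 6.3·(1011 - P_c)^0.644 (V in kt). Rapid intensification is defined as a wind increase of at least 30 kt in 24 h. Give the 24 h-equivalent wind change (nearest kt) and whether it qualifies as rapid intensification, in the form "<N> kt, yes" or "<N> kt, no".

V₁: ΔP = 55, V ≈ 6.3 × 55^0.644 ≈ 83.20 kt.
V₂: ΔP = 74, V ≈ 6.3 × 74^0.644 ≈ 100.72 kt.
ΔV over 30 h = 17.52 kt → 24 h equivalent = 17.52 × 24/30 ≈ 14.02 kt.
14 kt < 30 kt ⇒ not rapid intensification.

14 kt, no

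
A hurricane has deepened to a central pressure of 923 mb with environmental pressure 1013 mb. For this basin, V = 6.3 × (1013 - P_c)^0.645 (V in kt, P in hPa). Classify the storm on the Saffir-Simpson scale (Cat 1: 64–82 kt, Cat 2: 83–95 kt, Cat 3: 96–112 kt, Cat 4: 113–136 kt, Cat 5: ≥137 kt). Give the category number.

ΔP = 1013 − 923 = 90 mb.
V ≈ 6.3 × 90^0.645 = 6.3 × 18.22 ≈ 115 kt.
115 kt falls in the Category 4 band.

4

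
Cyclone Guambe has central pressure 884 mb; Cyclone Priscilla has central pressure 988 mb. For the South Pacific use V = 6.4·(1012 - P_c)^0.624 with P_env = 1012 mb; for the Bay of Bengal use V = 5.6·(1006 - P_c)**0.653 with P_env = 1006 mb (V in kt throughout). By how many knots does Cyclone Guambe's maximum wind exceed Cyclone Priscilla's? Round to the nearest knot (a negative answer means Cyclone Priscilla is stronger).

95 kt

Cyclone Guambe: ΔP = 128; V ≈ 6.4 × 128^0.624 ≈ 132.15 kt.
Cyclone Priscilla: ΔP = 18; V ≈ 5.6 × 18^0.653 ≈ 36.97 kt.
Difference ≈ 132.15 − 36.97 = 95.18 → 95 kt.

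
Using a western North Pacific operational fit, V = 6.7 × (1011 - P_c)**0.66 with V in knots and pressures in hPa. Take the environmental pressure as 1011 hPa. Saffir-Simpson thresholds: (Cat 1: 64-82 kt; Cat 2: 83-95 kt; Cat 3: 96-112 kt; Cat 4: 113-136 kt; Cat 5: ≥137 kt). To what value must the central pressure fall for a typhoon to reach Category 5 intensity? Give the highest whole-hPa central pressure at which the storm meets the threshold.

Category 5 begins at V = 137 kt.
Required ΔP = (137/6.7)^(1/0.66) = 20.448^1.515 ≈ 96.79 hPa.
P_c ≤ 1011 − 96.79 = 914.21, so the highest integer P_c is 914 hPa.

914 hPa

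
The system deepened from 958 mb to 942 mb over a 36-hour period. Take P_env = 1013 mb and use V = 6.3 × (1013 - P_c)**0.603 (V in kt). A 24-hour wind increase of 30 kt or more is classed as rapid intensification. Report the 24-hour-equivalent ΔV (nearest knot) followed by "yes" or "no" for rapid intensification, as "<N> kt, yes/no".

V₁: ΔP = 55, V ≈ 6.3 × 55^0.603 ≈ 70.60 kt.
V₂: ΔP = 71, V ≈ 6.3 × 71^0.603 ≈ 82.35 kt.
ΔV over 36 h = 11.75 kt → 24 h equivalent = 11.75 × 24/36 ≈ 7.83 kt.
8 kt < 30 kt ⇒ not rapid intensification.

8 kt, no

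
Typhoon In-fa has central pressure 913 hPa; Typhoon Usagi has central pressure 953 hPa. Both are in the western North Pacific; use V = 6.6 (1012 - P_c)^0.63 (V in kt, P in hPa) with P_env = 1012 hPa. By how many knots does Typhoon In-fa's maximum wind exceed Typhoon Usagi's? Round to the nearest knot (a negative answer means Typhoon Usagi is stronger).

Typhoon In-fa: ΔP = 99; V ≈ 6.6 × 99^0.63 ≈ 119.34 kt.
Typhoon Usagi: ΔP = 59; V ≈ 6.6 × 59^0.63 ≈ 86.14 kt.
Difference ≈ 119.34 − 86.14 = 33.20 → 33 kt.

33 kt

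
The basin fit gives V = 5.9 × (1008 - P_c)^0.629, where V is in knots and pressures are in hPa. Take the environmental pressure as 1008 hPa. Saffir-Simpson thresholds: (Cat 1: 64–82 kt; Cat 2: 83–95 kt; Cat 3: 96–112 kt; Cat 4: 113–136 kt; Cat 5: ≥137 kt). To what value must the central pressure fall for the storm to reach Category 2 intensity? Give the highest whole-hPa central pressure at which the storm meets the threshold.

941 hPa

Category 2 begins at V = 83 kt.
Required ΔP = (83/5.9)^(1/0.629) = 14.068^1.590 ≈ 66.91 hPa.
P_c ≤ 1008 − 66.91 = 941.09, so the highest integer P_c is 941 hPa.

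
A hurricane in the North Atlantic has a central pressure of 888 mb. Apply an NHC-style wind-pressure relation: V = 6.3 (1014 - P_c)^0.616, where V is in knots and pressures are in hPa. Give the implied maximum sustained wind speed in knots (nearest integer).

124 kt

ΔP = 1014 − 888 = 126 mb.
126^0.616 ≈ 19.671.
V ≈ 6.3 × 19.671 ≈ 123.9 kt.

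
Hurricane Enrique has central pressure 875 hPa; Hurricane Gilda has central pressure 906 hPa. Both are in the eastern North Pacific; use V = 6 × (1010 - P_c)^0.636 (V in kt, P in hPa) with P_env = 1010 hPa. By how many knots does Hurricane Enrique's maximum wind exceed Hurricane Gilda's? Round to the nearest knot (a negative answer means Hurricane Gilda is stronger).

Hurricane Enrique: ΔP = 135; V ≈ 6 × 135^0.636 ≈ 135.84 kt.
Hurricane Gilda: ΔP = 104; V ≈ 6 × 104^0.636 ≈ 115.08 kt.
Difference ≈ 135.84 − 115.08 = 20.76 → 21 kt.

21 kt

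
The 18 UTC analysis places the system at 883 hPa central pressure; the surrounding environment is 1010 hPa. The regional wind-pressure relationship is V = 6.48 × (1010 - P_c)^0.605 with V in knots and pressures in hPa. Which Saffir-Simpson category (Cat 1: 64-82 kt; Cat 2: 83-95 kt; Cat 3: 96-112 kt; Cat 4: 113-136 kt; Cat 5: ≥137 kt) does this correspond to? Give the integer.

4

ΔP = 1010 − 883 = 127 hPa.
V ≈ 6.48 × 127^0.605 = 6.48 × 18.74 ≈ 121 kt.
121 kt falls in the Category 4 band.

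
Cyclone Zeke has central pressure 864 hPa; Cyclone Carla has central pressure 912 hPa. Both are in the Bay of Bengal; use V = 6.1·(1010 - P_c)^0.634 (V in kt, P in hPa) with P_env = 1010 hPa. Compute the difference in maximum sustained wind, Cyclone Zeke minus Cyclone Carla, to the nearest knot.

32 kt

Cyclone Zeke: ΔP = 146; V ≈ 6.1 × 146^0.634 ≈ 143.72 kt.
Cyclone Carla: ΔP = 98; V ≈ 6.1 × 98^0.634 ≈ 111.63 kt.
Difference ≈ 143.72 − 111.63 = 32.09 → 32 kt.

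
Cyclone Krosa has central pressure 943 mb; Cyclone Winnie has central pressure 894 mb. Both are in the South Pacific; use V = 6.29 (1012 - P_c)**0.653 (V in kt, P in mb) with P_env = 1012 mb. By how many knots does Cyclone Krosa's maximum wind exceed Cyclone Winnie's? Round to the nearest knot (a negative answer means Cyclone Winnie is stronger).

Cyclone Krosa: ΔP = 69; V ≈ 6.29 × 69^0.653 ≈ 99.87 kt.
Cyclone Winnie: ΔP = 118; V ≈ 6.29 × 118^0.653 ≈ 141.77 kt.
Difference ≈ 99.87 − 141.77 = -41.90 → -42 kt.

-42 kt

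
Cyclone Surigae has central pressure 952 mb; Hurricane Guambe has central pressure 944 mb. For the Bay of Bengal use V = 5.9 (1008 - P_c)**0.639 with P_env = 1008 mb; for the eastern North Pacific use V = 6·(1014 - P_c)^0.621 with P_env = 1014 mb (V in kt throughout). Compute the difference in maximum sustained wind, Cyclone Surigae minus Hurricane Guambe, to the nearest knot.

Cyclone Surigae: ΔP = 56; V ≈ 5.9 × 56^0.639 ≈ 77.26 kt.
Hurricane Guambe: ΔP = 70; V ≈ 6 × 70^0.621 ≈ 83.94 kt.
Difference ≈ 77.26 − 83.94 = -6.68 → -7 kt.

-7 kt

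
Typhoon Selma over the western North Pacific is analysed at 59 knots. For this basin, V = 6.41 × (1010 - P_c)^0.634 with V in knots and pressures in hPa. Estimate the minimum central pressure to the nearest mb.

977 mb

ΔP = (V / 6.41)^(1/0.634) = (59/6.41)^1.577.
59/6.41 = 9.204; 9.204^1.577 ≈ 33.15 mb.
P_c = 1010 − 33.15 = 976.85 ≈ 977 mb.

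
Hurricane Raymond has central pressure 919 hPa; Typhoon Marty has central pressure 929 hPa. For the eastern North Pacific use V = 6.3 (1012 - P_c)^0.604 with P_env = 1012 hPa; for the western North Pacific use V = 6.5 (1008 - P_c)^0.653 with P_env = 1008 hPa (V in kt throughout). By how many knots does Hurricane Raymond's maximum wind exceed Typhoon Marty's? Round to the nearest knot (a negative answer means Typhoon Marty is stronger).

Hurricane Raymond: ΔP = 93; V ≈ 6.3 × 93^0.604 ≈ 97.34 kt.
Typhoon Marty: ΔP = 79; V ≈ 6.5 × 79^0.653 ≈ 112.74 kt.
Difference ≈ 97.34 − 112.74 = -15.40 → -15 kt.

-15 kt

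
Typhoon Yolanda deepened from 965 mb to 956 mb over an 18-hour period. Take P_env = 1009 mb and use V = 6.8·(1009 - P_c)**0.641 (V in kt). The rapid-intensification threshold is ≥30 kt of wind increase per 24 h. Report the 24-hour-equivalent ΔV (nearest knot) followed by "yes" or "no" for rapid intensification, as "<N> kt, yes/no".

13 kt, no

V₁: ΔP = 44, V ≈ 6.8 × 44^0.641 ≈ 76.91 kt.
V₂: ΔP = 53, V ≈ 6.8 × 53^0.641 ≈ 86.65 kt.
ΔV over 18 h = 9.74 kt → 24 h equivalent = 9.74 × 24/18 ≈ 12.99 kt.
13 kt < 30 kt ⇒ not rapid intensification.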